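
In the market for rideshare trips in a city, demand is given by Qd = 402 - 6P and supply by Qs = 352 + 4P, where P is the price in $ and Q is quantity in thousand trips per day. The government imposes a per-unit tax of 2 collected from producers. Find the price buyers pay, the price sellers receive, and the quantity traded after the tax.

The tax drives a wedge P_b - P_s = 2. Substituting P_s = P_b - 2 into supply: Qs = 344 + 4P_b.
Market clearing requires 402 - 6P_b = 344 + 4P_b; hence 58 = 10P_b and P_b = 5.8.
Then P_s = 5.8 - 2 = 3.8 and Q = 402 - 6(5.8) = 367.2.

P_b = 5.8, P_s = 3.8, Q = 367.2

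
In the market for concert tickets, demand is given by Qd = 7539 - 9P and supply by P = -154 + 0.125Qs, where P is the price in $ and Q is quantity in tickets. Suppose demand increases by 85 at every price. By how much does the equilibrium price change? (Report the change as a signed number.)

Rewriting in direct form: Qs = 1232 + 8P.
At equilibrium Qd = Qs, so 7539 - 9P = 1232 + 8P; collecting terms, 6307 = 17P and P* = 371.
From the demand curve, Q* = 7539 - 9(371) = 4200.
After the shift, demand is Qd = 7624 - 9P.
Re-solving, 17P = 6392 gives P = 376 and Q = 4240.
ΔP = 376 - 371 = 5.

ΔP = 5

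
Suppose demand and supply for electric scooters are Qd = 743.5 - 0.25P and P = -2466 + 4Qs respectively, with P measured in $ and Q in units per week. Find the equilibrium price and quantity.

Inverting to quantity form: Qs = 616.5 + 0.25P.
At equilibrium Qd = Qs, so 743.5 - 0.25P = 616.5 + 0.25P; collecting terms, 127 = 0.5P and P* = 254.
Plugging P* into demand: Q* = 743.5 - 0.25(254) = 680.

P* = 254, Q* = 680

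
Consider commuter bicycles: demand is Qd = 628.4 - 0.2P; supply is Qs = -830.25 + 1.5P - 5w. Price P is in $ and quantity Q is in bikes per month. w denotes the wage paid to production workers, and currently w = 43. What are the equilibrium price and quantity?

P* = 984.5, Q* = 431.5

With w = 43, supply is Qs = -1045.25 + 1.5P.
The market clears where 628.4 - 0.2P = -1045.25 + 1.5P. Rearranging, 1.7P = 1673.65, hence P* = 984.5.
From the demand curve, Q* = 628.4 - 0.2(984.5) = 431.5.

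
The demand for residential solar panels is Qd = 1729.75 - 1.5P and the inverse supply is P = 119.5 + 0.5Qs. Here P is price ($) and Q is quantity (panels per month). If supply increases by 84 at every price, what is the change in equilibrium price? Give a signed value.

ΔP = -24

Solving each curve for Q: Qs = -239 + 2P.
The market clears where 1729.75 - 1.5P = -239 + 2P. Rearranging, 3.5P = 1968.75, hence P* = 562.5.
Then Q* = 1729.75 - 1.5(562.5) = 886.
After the shift, supply is Qs = -155 + 2P.
Re-solving, 3.5P = 1884.75 gives P = 538.5 and Q = 922.
ΔP = 538.5 - 562.5 = -24.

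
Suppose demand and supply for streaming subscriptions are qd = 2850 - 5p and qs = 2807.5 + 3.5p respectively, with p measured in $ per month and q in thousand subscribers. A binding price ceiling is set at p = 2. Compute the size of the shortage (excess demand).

Shortage = 25.5

With p fixed at 2, quantity demanded is 2840 and quantity supplied is 2814.5.
Shortage = qd - qs = 2840 - 2814.5 = 25.5.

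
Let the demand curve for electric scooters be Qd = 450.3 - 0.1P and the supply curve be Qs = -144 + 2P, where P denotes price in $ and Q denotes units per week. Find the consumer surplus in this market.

The market clears where 450.3 - 0.1P = -144 + 2P. Rearranging, 2.1P = 594.3, hence P* = 283.
Plugging P* into demand: Q* = 450.3 - 0.1(283) = 422.
Demand choke price (Qd = 0): P = 450.3/0.1 = 4503. Consumer surplus = ½ × (4503 - 283) × 422 = 890420.

Consumer surplus = 890420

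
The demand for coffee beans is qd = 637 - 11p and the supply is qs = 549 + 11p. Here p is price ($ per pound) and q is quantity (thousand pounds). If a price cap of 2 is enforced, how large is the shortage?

At p = 2: qd = 615 and qs = 571.
Shortage = qd - qs = 615 - 571 = 44.

Shortage = 44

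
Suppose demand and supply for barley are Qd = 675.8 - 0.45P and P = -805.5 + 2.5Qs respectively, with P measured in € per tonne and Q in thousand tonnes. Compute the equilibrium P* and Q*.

P* = 416, Q* = 488.6

Rewriting in direct form: Qs = 322.2 + 0.4P.
Set Qd = Qs: 675.8 - 0.45P = 322.2 + 0.4P, so 353.6 = 0.85P and P* = 416.
From the demand curve, Q* = 675.8 - 0.45(416) = 488.6.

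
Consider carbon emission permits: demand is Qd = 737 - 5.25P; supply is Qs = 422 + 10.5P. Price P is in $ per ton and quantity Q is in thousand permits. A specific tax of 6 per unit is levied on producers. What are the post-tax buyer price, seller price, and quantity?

P_b = 24, P_s = 18, Q = 611

With a tax of 6 on producers, they supply based on the net price P_s = P_b - 6, so Qs = 359 + 10.5P_b.
Market clearing requires 737 - 5.25P_b = 359 + 10.5P_b; hence 378 = 15.75P_b and P_b = 24.
Then P_s = 24 - 6 = 18 and Q = 737 - 5.25(24) = 611.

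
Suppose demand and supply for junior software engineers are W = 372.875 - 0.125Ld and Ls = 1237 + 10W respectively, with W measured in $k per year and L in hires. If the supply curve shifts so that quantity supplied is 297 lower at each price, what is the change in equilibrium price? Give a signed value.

ΔW = 16.5

Inverting to quantity form: Ld = 2983 - 8W.
Set Ld = Ls: 2983 - 8W = 1237 + 10W, so 1746 = 18W and W* = 97.
Substitute back: L* = 2983 - 8(97) = 2207.
After the shift, supply is Ls = 940 + 10W.
The new intersection has 2043 = 18W, i.e. W = 113.5, L = 2075.
ΔW = 113.5 - 97 = 16.5.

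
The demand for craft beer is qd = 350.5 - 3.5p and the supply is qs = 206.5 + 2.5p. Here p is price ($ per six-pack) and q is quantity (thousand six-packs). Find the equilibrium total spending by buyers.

Total spending by buyers = 6396

The market clears where 350.5 - 3.5p = 206.5 + 2.5p. Rearranging, 6p = 144, hence p* = 24.
From the demand curve, q* = 350.5 - 3.5(24) = 266.5.
Total spending by buyers = p* × q* = 24 × 266.5 = 6396.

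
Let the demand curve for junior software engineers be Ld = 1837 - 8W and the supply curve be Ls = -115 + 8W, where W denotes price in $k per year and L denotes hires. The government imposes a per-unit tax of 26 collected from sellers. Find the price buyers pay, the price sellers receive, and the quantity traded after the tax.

The tax drives a wedge W_b - W_s = 26. Substituting W_s = W_b - 26 into supply: Ls = -323 + 8W_b.
Equate demand and the shifted supply: 1837 - 8W_b = -323 + 8W_b, giving 16W_b = 2160, so W_b = 135.
So W_s = 109 and the quantity traded is L = 1837 - 8(135) = 757.

W_b = 135, W_s = 109, L = 757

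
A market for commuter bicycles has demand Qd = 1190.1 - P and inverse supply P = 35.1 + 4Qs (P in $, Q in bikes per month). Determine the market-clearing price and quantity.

P* = 959.1, Q* = 231

Rewriting in direct form: Qs = -8.775 + 0.25P.
Set Qd = Qs: 1190.1 - P = -8.775 + 0.25P, so 1198.875 = 1.25P and P* = 959.1.
Then Q* = 1190.1 - 959.1 = 231.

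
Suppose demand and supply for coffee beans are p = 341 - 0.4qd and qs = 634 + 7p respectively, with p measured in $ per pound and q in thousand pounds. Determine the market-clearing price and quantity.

p* = 23, q* = 795

Solving each curve for q: qd = 852.5 - 2.5p.
Set qd = qs: 852.5 - 2.5p = 634 + 7p, so 218.5 = 9.5p and p* = 23.
Substitute back: q* = 852.5 - 2.5(23) = 795.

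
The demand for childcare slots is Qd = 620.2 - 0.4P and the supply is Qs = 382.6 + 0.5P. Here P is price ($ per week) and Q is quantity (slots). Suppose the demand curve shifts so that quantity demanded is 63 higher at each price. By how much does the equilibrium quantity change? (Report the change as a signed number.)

ΔQ = 35

Equating demand and supply, 620.2 - 0.4P = 382.6 + 0.5P gives 0.9P = 237.6, so P* = 264.
From the demand curve, Q* = 620.2 - 0.4(264) = 514.6.
After the shift, demand is Qd = 683.2 - 0.4P.
Re-solving, 0.9P = 300.6 gives P = 334 and Q = 549.6.
ΔQ = 549.6 - 514.6 = 35.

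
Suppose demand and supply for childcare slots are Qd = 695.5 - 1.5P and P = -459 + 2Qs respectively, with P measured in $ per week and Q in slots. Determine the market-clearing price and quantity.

In direct form, Qs = 229.5 + 0.5P.
At equilibrium Qd = Qs, so 695.5 - 1.5P = 229.5 + 0.5P; collecting terms, 466 = 2P and P* = 233.
Then Q* = 695.5 - 1.5(233) = 346.

P* = 233, Q* = 346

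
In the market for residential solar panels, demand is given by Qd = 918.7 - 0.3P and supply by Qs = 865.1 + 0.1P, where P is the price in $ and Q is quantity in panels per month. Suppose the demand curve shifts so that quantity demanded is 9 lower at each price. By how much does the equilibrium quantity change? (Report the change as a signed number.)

Set Qd = Qs: 918.7 - 0.3P = 865.1 + 0.1P, so 53.6 = 0.4P and P* = 134.
Plugging P* into demand: Q* = 918.7 - 0.3(134) = 878.5.
After the shift, demand is Qd = 909.7 - 0.3P.
Re-solving, 0.4P = 44.6 gives P = 111.5 and Q = 876.25.
ΔQ = 876.25 - 878.5 = -2.25.

ΔQ = -2.25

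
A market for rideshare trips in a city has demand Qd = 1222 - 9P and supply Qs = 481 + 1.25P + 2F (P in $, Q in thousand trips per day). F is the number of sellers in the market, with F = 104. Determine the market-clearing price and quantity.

P* = 52, Q* = 754

With F = 104, supply is Qs = 689 + 1.25P.
At equilibrium Qd = Qs, so 1222 - 9P = 689 + 1.25P; collecting terms, 533 = 10.25P and P* = 52.
Then Q* = 1222 - 9(52) = 754.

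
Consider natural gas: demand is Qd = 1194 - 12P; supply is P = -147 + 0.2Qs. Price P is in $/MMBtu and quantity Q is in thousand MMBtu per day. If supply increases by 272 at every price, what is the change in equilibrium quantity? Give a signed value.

ΔQ = 192

In direct form, Qs = 735 + 5P.
Set Qd = Qs: 1194 - 12P = 735 + 5P, so 459 = 17P and P* = 27.
From the demand curve, Q* = 1194 - 12(27) = 870.
After the shift, supply is Qs = 1007 + 5P.
New equilibrium: 187 = 17P, so P = 11 and Q = 1062.
ΔQ = 1062 - 870 = 192.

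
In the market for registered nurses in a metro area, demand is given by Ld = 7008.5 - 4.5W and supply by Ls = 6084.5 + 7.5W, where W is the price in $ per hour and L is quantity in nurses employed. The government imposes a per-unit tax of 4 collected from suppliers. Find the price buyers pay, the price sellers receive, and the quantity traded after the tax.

The tax drives a wedge W_b - W_s = 4. Substituting W_s = W_b - 4 into supply: Ls = 6054.5 + 7.5W_b.
Set Ld = Ls: 7008.5 - 4.5W_b = 6054.5 + 7.5W_b, so 954 = 12W_b and W_b = 79.5.
So W_s = 75.5 and the quantity traded is L = 7008.5 - 4.5(79.5) = 6650.75.

W_b = 79.5, W_s = 75.5, L = 6650.75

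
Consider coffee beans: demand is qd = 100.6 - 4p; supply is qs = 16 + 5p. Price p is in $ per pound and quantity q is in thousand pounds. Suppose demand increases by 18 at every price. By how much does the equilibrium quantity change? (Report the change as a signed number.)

Equating demand and supply, 100.6 - 4p = 16 + 5p gives 9p = 84.6, so p* = 9.4.
Substitute back: q* = 100.6 - 4(9.4) = 63.
After the shift, demand is qd = 118.6 - 4p.
The new intersection has 102.6 = 9p, i.e. p = 11.4, q = 73.
Δq = 73 - 63 = 10.

Δq = 10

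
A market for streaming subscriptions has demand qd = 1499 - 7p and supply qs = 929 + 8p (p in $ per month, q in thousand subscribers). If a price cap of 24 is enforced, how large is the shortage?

Shortage = 210

Evaluating both curves at the ceiling price 24 gives qd = 1331, qs = 1121.
Shortage = qd - qs = 1331 - 1121 = 210.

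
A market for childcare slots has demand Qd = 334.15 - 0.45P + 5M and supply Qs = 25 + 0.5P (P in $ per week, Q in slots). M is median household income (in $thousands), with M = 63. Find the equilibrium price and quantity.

P* = 657, Q* = 353.5

With M = 63, demand is Qd = 649.15 - 0.45P.
The market clears where 649.15 - 0.45P = 25 + 0.5P. Rearranging, 0.95P = 624.15, hence P* = 657.
From the demand curve, Q* = 649.15 - 0.45(657) = 353.5.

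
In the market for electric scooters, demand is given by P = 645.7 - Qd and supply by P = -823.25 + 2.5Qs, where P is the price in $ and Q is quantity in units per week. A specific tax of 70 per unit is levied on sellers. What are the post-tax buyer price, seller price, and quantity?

Rewriting in direct form: Qd = 645.7 - P and Qs = 329.3 + 0.4P.
Sellers keep P_s = P_b - 70 per unit, so supply in terms of the buyer price is Qs = 301.3 + 0.4P_b.
Equate demand and the shifted supply: 645.7 - P_b = 301.3 + 0.4P_b, giving 1.4P_b = 344.4, so P_b = 246.
So P_s = 176 and the quantity traded is Q = 645.7 - 246 = 399.7.

P_b = 246, P_s = 176, Q = 399.7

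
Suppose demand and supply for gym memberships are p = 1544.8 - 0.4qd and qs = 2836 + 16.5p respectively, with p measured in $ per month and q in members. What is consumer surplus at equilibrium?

In direct form, qd = 3862 - 2.5p.
Set qd = qs: 3862 - 2.5p = 2836 + 16.5p, so 1026 = 19p and p* = 54.
From the demand curve, q* = 3862 - 2.5(54) = 3727.
Demand choke price (qd = 0): p = 3862/2.5 = 1544.8. Consumer surplus = ½ × (1544.8 - 54) × 3727 = 2778105.8.

Consumer surplus = 2778105.8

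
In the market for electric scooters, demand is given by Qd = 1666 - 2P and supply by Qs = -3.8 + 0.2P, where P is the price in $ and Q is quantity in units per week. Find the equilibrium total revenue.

Total revenue = 112332

Equating demand and supply, 1666 - 2P = -3.8 + 0.2P gives 2.2P = 1669.8, so P* = 759.
Then Q* = 1666 - 2(759) = 148.
Total revenue = P* × Q* = 759 × 148 = 112332.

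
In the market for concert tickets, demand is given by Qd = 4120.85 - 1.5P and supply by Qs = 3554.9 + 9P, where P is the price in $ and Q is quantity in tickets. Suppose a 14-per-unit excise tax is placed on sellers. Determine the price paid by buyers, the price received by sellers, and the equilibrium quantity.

With a tax of 14 on sellers, they supply based on the net price P_s = P_b - 14, so Qs = 3428.9 + 9P_b.
Set Qd = Qs: 4120.85 - 1.5P_b = 3428.9 + 9P_b, so 691.95 = 10.5P_b and P_b = 65.9.
Then P_s = 65.9 - 14 = 51.9 and Q = 4120.85 - 1.5(65.9) = 4022.

P_b = 65.9, P_s = 51.9, Q = 4022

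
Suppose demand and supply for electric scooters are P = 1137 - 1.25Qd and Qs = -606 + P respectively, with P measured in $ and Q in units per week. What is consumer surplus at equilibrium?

Consumer surplus = 34810

In direct form, Qd = 909.6 - 0.8P.
Set Qd = Qs: 909.6 - 0.8P = -606 + P, so 1515.6 = 1.8P and P* = 842.
From the demand curve, Q* = 909.6 - 0.8(842) = 236.
Demand choke price (Qd = 0): P = 909.6/0.8 = 1137. Consumer surplus = ½ × (1137 - 842) × 236 = 34810.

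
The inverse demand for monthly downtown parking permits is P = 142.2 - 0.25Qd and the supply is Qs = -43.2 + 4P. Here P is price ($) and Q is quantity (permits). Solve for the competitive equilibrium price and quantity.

P* = 76.5, Q* = 262.8

Rewriting in direct form: Qd = 568.8 - 4P.
Set Qd = Qs: 568.8 - 4P = -43.2 + 4P, so 612 = 8P and P* = 76.5.
Substitute back: Q* = 568.8 - 4(76.5) = 262.8.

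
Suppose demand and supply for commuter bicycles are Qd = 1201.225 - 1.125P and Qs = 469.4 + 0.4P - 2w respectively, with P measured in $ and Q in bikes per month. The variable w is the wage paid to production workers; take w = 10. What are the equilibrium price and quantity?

With w = 10, supply is Qs = 449.4 + 0.4P.
At equilibrium Qd = Qs, so 1201.225 - 1.125P = 449.4 + 0.4P; collecting terms, 751.825 = 1.525P and P* = 493.
Then Q* = 1201.225 - 1.125(493) = 646.6.

P* = 493, Q* = 646.6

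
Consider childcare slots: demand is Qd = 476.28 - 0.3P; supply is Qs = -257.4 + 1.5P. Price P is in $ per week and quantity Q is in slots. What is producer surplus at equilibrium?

Equating demand and supply, 476.28 - 0.3P = -257.4 + 1.5P gives 1.8P = 733.68, so P* = 407.6.
Substitute back: Q* = 476.28 - 0.3(407.6) = 354.
Supply choke price (Qs = 0): P = 171.6. Producer surplus = ½ × (407.6 - 171.6) × 354 = 41772.

Producer surplus = 41772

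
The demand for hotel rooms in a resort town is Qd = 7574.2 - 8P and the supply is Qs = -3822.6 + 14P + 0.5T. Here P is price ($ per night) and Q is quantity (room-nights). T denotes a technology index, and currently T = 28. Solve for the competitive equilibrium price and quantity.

With T = 28, supply is Qs = -3808.6 + 14P.
The market clears where 7574.2 - 8P = -3808.6 + 14P. Rearranging, 22P = 11382.8, hence P* = 517.4.
From the demand curve, Q* = 7574.2 - 8(517.4) = 3435.

P* = 517.4, Q* = 3435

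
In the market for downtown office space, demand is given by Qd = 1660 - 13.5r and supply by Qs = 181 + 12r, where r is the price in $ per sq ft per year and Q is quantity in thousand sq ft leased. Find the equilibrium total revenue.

Total revenue = 50866

Equating demand and supply, 1660 - 13.5r = 181 + 12r gives 25.5r = 1479, so r* = 58.
Then Q* = 1660 - 13.5(58) = 877.
Total revenue = r* × Q* = 58 × 877 = 50866.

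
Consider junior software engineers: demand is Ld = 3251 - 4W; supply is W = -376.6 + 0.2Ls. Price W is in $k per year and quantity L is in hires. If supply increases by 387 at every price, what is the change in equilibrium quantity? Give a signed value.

ΔL = 172

Inverting to quantity form: Ls = 1883 + 5W.
The market clears where 3251 - 4W = 1883 + 5W. Rearranging, 9W = 1368, hence W* = 152.
Plugging W* into demand: L* = 3251 - 4(152) = 2643.
After the shift, supply is Ls = 2270 + 5W.
Re-solving, 9W = 981 gives W = 109 and L = 2815.
ΔL = 2815 - 2643 = 172.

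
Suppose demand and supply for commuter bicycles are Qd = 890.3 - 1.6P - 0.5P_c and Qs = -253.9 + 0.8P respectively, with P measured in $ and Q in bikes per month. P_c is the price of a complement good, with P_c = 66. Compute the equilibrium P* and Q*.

P* = 463, Q* = 116.5

With P_c = 66, demand is Qd = 857.3 - 1.6P.
At equilibrium Qd = Qs, so 857.3 - 1.6P = -253.9 + 0.8P; collecting terms, 1111.2 = 2.4P and P* = 463.
From the demand curve, Q* = 857.3 - 1.6(463) = 116.5.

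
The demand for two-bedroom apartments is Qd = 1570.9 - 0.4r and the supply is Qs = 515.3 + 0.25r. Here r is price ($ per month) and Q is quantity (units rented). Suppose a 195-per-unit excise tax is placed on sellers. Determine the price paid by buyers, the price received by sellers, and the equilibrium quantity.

Sellers keep r_s = r_b - 195 per unit, so supply in terms of the buyer price is Qs = 466.55 + 0.25r_b.
Market clearing requires 1570.9 - 0.4r_b = 466.55 + 0.25r_b; hence 1104.35 = 0.65r_b and r_b = 1699.
Then r_s = 1699 - 195 = 1504 and Q = 1570.9 - 0.4(1699) = 891.3.

r_b = 1699, r_s = 1504, Q = 891.3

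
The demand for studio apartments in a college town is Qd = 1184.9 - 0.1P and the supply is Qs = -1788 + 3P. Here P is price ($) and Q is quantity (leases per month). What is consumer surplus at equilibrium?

Consumer surplus = 5929605

At equilibrium Qd = Qs, so 1184.9 - 0.1P = -1788 + 3P; collecting terms, 2972.9 = 3.1P and P* = 959.
Substitute back: Q* = 1184.9 - 0.1(959) = 1089.
Demand choke price (Qd = 0): P = 1184.9/0.1 = 11849. Consumer surplus = ½ × (11849 - 959) × 1089 = 5929605.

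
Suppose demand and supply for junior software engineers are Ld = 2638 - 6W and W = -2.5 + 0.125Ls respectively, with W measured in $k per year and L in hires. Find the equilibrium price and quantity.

W* = 187, L* = 1516

In direct form, Ls = 20 + 8W.
Set Ld = Ls: 2638 - 6W = 20 + 8W, so 2618 = 14W and W* = 187.
Plugging W* into demand: L* = 2638 - 6(187) = 1516.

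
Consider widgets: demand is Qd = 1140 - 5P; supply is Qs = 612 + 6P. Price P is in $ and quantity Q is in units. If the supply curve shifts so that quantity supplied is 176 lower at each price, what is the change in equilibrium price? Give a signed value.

ΔP = 16

The market clears where 1140 - 5P = 612 + 6P. Rearranging, 11P = 528, hence P* = 48.
Then Q* = 1140 - 5(48) = 900.
After the shift, supply is Qs = 436 + 6P.
The new intersection has 704 = 11P, i.e. P = 64, Q = 820.
ΔP = 64 - 48 = 16.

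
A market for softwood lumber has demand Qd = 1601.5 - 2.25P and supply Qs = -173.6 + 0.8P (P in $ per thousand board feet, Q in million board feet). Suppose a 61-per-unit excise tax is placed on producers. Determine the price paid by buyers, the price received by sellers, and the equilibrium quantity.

P_b = 598, P_s = 537, Q = 256

With a tax of 61 on producers, they supply based on the net price P_s = P_b - 61, so Qs = -222.4 + 0.8P_b.
Set Qd = Qs: 1601.5 - 2.25P_b = -222.4 + 0.8P_b, so 1823.9 = 3.05P_b and P_b = 598.
Then P_s = 598 - 61 = 537 and Q = 1601.5 - 2.25(598) = 256.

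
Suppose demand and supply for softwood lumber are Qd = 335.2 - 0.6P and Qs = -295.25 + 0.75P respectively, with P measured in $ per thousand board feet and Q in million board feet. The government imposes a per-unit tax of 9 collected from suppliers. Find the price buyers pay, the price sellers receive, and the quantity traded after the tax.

Suppliers keep P_s = P_b - 9 per unit, so supply in terms of the buyer price is Qs = -302 + 0.75P_b.
Market clearing requires 335.2 - 0.6P_b = -302 + 0.75P_b; hence 637.2 = 1.35P_b and P_b = 472.
Then P_s = 472 - 9 = 463 and Q = 335.2 - 0.6(472) = 52.

P_b = 472, P_s = 463, Q = 52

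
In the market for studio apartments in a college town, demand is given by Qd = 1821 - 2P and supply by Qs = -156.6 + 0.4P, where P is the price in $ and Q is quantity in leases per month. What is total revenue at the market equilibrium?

Total revenue = 142552

Equating demand and supply, 1821 - 2P = -156.6 + 0.4P gives 2.4P = 1977.6, so P* = 824.
Plugging P* into demand: Q* = 1821 - 2(824) = 173.
Total revenue = P* × Q* = 824 × 173 = 142552.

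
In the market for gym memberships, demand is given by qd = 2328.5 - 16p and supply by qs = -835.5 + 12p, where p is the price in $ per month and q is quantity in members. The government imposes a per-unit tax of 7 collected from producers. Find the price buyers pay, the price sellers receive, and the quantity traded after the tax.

p_b = 116, p_s = 109, q = 472.5

Producers keep p_s = p_b - 7 per unit, so supply in terms of the buyer price is qs = -919.5 + 12p_b.
Equate demand and the shifted supply: 2328.5 - 16p_b = -919.5 + 12p_b, giving 28p_b = 3248, so p_b = 116.
Then p_s = 116 - 7 = 109 and q = 2328.5 - 16(116) = 472.5.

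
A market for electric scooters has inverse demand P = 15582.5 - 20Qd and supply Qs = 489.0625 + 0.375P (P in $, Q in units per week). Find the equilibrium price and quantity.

In direct form, Qd = 779.125 - 0.05P.
Set Qd = Qs: 779.125 - 0.05P = 489.0625 + 0.375P, so 290.0625 = 0.425P and P* = 682.5.
Then Q* = 779.125 - 0.05(682.5) = 745.

P* = 682.5, Q* = 745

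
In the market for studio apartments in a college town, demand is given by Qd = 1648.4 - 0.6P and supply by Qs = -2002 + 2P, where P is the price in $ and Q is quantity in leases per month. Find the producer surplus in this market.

Set Qd = Qs: 1648.4 - 0.6P = -2002 + 2P, so 3650.4 = 2.6P and P* = 1404.
Plugging P* into demand: Q* = 1648.4 - 0.6(1404) = 806.
Supply choke price (Qs = 0): P = 1001. Producer surplus = ½ × (1404 - 1001) × 806 = 162409.

Producer surplus = 162409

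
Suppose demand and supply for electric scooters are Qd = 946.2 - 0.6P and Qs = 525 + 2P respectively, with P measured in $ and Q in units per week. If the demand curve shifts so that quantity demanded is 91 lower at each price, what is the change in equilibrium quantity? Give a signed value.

The market clears where 946.2 - 0.6P = 525 + 2P. Rearranging, 2.6P = 421.2, hence P* = 162.
From the demand curve, Q* = 946.2 - 0.6(162) = 849.
After the shift, demand is Qd = 855.2 - 0.6P.
Re-solving, 2.6P = 330.2 gives P = 127 and Q = 779.
ΔQ = 779 - 849 = -70.

ΔQ = -70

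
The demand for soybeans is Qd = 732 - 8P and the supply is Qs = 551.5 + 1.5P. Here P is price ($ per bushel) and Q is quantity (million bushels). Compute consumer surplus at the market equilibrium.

Consumer surplus = 21025

Equating demand and supply, 732 - 8P = 551.5 + 1.5P gives 9.5P = 180.5, so P* = 19.
From the demand curve, Q* = 732 - 8(19) = 580.
Demand choke price (Qd = 0): P = 732/8 = 91.5. Consumer surplus = ½ × (91.5 - 19) × 580 = 21025.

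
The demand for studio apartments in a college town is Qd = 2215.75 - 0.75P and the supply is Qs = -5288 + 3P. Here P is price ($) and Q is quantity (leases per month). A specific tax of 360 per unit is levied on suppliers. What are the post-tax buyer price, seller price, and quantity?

P_b = 2289, P_s = 1929, Q = 499

With a tax of 360 on suppliers, they supply based on the net price P_s = P_b - 360, so Qs = -6368 + 3P_b.
Set Qd = Qs: 2215.75 - 0.75P_b = -6368 + 3P_b, so 8583.75 = 3.75P_b and P_b = 2289.
So P_s = 1929 and the quantity traded is Q = 2215.75 - 0.75(2289) = 499.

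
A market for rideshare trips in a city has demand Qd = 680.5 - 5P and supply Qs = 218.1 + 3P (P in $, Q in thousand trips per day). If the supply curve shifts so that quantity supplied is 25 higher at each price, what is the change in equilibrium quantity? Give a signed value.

At equilibrium Qd = Qs, so 680.5 - 5P = 218.1 + 3P; collecting terms, 462.4 = 8P and P* = 57.8.
Then Q* = 680.5 - 5(57.8) = 391.5.
After the shift, supply is Qs = 243.1 + 3P.
New equilibrium: 437.4 = 8P, so P = 54.675 and Q = 407.125.
ΔQ = 407.125 - 391.5 = 15.625.

ΔQ = 15.625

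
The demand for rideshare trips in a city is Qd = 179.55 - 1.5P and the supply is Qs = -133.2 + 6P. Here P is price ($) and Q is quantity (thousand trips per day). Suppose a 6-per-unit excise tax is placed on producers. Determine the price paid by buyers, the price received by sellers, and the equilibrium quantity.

P_b = 46.5, P_s = 40.5, Q = 109.8

The tax drives a wedge P_b - P_s = 6. Substituting P_s = P_b - 6 into supply: Qs = -169.2 + 6P_b.
Equate demand and the shifted supply: 179.55 - 1.5P_b = -169.2 + 6P_b, giving 7.5P_b = 348.75, so P_b = 46.5.
So P_s = 40.5 and the quantity traded is Q = 179.55 - 1.5(46.5) = 109.8.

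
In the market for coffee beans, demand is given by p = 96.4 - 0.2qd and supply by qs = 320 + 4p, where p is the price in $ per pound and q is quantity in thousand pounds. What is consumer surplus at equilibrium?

Consumer surplus = 15366.4

Rewriting in direct form: qd = 482 - 5p.
At equilibrium qd = qs, so 482 - 5p = 320 + 4p; collecting terms, 162 = 9p and p* = 18.
Plugging p* into demand: q* = 482 - 5(18) = 392.
Demand choke price (qd = 0): p = 482/5 = 96.4. Consumer surplus = ½ × (96.4 - 18) × 392 = 15366.4.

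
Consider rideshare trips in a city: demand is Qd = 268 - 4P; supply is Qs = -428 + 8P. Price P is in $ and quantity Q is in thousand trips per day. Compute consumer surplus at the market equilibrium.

Consumer surplus = 162

Equating demand and supply, 268 - 4P = -428 + 8P gives 12P = 696, so P* = 58.
Plugging P* into demand: Q* = 268 - 4(58) = 36.
Demand choke price (Qd = 0): P = 268/4 = 67. Consumer surplus = ½ × (67 - 58) × 36 = 162.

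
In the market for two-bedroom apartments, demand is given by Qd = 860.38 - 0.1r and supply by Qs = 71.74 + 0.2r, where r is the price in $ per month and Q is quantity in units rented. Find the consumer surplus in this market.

At equilibrium Qd = Qs, so 860.38 - 0.1r = 71.74 + 0.2r; collecting terms, 788.64 = 0.3r and r* = 2628.8.
Then Q* = 860.38 - 0.1(2628.8) = 597.5.
Demand choke price (Qd = 0): r = 860.38/0.1 = 8603.8. Consumer surplus = ½ × (8603.8 - 2628.8) × 597.5 = 1785031.25.

Consumer surplus = 1785031.25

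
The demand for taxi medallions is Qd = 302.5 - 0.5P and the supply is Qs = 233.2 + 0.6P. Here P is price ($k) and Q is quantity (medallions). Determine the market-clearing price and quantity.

Set Qd = Qs: 302.5 - 0.5P = 233.2 + 0.6P, so 69.3 = 1.1P and P* = 63.
Plugging P* into demand: Q* = 302.5 - 0.5(63) = 271.

P* = 63, Q* = 271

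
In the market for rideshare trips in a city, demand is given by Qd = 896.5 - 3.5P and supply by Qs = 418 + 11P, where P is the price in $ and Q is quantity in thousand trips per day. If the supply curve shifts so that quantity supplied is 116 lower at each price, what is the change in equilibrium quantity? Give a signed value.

The market clears where 896.5 - 3.5P = 418 + 11P. Rearranging, 14.5P = 478.5, hence P* = 33.
Then Q* = 896.5 - 3.5(33) = 781.
After the shift, supply is Qs = 302 + 11P.
Re-solving, 14.5P = 594.5 gives P = 41 and Q = 753.
ΔQ = 753 - 781 = -28.

ΔQ = -28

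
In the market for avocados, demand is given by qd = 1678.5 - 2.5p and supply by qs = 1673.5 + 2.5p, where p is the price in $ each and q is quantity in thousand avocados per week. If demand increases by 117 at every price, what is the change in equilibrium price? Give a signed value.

At equilibrium qd = qs, so 1678.5 - 2.5p = 1673.5 + 2.5p; collecting terms, 5 = 5p and p* = 1.
Then q* = 1678.5 - 2.5(1) = 1676.
After the shift, demand is qd = 1795.5 - 2.5p.
New equilibrium: 122 = 5p, so p = 24.4 and q = 1734.5.
Δp = 24.4 - 1 = 23.4.

Δp = 23.4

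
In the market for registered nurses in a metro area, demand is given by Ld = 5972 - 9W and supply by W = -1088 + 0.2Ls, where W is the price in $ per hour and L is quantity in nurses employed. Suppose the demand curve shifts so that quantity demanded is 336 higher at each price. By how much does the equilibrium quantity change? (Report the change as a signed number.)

ΔL = 120

In direct form, Ls = 5440 + 5W.
Set Ld = Ls: 5972 - 9W = 5440 + 5W, so 532 = 14W and W* = 38.
Plugging W* into demand: L* = 5972 - 9(38) = 5630.
After the shift, demand is Ld = 6308 - 9W.
Re-solving, 14W = 868 gives W = 62 and L = 5750.
ΔL = 5750 - 5630 = 120.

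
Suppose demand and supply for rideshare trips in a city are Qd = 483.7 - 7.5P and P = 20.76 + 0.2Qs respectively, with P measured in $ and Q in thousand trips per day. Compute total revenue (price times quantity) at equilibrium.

In direct form, Qs = -103.8 + 5P.
Equating demand and supply, 483.7 - 7.5P = -103.8 + 5P gives 12.5P = 587.5, so P* = 47.
Plugging P* into demand: Q* = 483.7 - 7.5(47) = 131.2.
Total revenue = P* × Q* = 47 × 131.2 = 6166.4.

Total revenue = 6166.4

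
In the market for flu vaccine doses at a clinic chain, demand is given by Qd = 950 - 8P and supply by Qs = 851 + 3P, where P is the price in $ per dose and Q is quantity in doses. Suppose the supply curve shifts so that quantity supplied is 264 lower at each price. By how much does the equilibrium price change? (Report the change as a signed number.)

The market clears where 950 - 8P = 851 + 3P. Rearranging, 11P = 99, hence P* = 9.
From the demand curve, Q* = 950 - 8(9) = 878.
After the shift, supply is Qs = 587 + 3P.
New equilibrium: 363 = 11P, so P = 33 and Q = 686.
ΔP = 33 - 9 = 24.

ΔP = 24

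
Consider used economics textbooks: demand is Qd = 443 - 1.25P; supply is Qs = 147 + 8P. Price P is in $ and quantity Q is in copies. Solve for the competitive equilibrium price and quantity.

P* = 32, Q* = 403

At equilibrium Qd = Qs, so 443 - 1.25P = 147 + 8P; collecting terms, 296 = 9.25P and P* = 32.
Substitute back: Q* = 443 - 1.25(32) = 403.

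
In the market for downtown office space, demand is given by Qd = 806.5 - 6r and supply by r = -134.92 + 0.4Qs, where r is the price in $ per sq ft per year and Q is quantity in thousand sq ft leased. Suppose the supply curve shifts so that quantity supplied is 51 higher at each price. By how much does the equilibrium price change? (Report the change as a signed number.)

Δr = -6

Rewriting in direct form: Qs = 337.3 + 2.5r.
The market clears where 806.5 - 6r = 337.3 + 2.5r. Rearranging, 8.5r = 469.2, hence r* = 55.2.
Plugging r* into demand: Q* = 806.5 - 6(55.2) = 475.3.
After the shift, supply is Qs = 388.3 + 2.5r.
Re-solving, 8.5r = 418.2 gives r = 49.2 and Q = 511.3.
Δr = 49.2 - 55.2 = -6.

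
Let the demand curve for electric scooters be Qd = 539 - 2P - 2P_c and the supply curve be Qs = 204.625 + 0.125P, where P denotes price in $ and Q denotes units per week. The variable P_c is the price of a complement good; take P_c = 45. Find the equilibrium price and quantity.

With P_c = 45, demand is Qd = 449 - 2P.
At equilibrium Qd = Qs, so 449 - 2P = 204.625 + 0.125P; collecting terms, 244.375 = 2.125P and P* = 115.
Plugging P* into demand: Q* = 449 - 2(115) = 219.

P* = 115, Q* = 219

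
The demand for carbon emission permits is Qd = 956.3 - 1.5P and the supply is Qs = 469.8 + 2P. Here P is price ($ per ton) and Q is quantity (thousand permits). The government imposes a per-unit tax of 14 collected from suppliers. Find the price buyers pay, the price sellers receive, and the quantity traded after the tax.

With a tax of 14 on suppliers, they supply based on the net price P_s = P_b - 14, so Qs = 441.8 + 2P_b.
Equate demand and the shifted supply: 956.3 - 1.5P_b = 441.8 + 2P_b, giving 3.5P_b = 514.5, so P_b = 147.
Then P_s = 147 - 14 = 133 and Q = 956.3 - 1.5(147) = 735.8.

P_b = 147, P_s = 133, Q = 735.8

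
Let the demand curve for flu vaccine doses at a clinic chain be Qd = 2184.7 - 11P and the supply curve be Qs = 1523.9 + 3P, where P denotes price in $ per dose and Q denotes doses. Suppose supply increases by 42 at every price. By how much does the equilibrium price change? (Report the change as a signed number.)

ΔP = -3

Set Qd = Qs: 2184.7 - 11P = 1523.9 + 3P, so 660.8 = 14P and P* = 47.2.
From the demand curve, Q* = 2184.7 - 11(47.2) = 1665.5.
After the shift, supply is Qs = 1565.9 + 3P.
Re-solving, 14P = 618.8 gives P = 44.2 and Q = 1698.5.
ΔP = 44.2 - 47.2 = -3.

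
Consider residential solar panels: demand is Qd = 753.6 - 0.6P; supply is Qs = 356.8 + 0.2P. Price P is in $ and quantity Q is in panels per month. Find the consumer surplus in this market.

The market clears where 753.6 - 0.6P = 356.8 + 0.2P. Rearranging, 0.8P = 396.8, hence P* = 496.
From the demand curve, Q* = 753.6 - 0.6(496) = 456.
Demand choke price (Qd = 0): P = 753.6/0.6 = 1256. Consumer surplus = ½ × (1256 - 496) × 456 = 173280.

Consumer surplus = 173280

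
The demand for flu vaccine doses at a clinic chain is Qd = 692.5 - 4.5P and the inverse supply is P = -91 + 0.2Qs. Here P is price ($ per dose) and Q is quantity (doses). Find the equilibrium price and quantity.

Inverting to quantity form: Qs = 455 + 5P.
Equating demand and supply, 692.5 - 4.5P = 455 + 5P gives 9.5P = 237.5, so P* = 25.
Plugging P* into demand: Q* = 692.5 - 4.5(25) = 580.

P* = 25, Q* = 580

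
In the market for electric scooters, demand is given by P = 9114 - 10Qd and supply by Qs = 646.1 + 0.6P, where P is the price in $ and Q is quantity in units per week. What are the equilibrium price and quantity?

Inverting to quantity form: Qd = 911.4 - 0.1P.
Set Qd = Qs: 911.4 - 0.1P = 646.1 + 0.6P, so 265.3 = 0.7P and P* = 379.
Then Q* = 911.4 - 0.1(379) = 873.5.

P* = 379, Q* = 873.5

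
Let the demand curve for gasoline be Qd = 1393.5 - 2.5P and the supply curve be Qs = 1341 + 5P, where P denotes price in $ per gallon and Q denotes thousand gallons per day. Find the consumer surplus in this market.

Consumer surplus = 378675.2

Set Qd = Qs: 1393.5 - 2.5P = 1341 + 5P, so 52.5 = 7.5P and P* = 7.
Then Q* = 1393.5 - 2.5(7) = 1376.
Demand choke price (Qd = 0): P = 1393.5/2.5 = 557.4. Consumer surplus = ½ × (557.4 - 7) × 1376 = 378675.2.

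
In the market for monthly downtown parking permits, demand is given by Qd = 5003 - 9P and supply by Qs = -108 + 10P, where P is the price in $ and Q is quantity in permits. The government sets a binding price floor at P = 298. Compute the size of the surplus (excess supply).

Evaluating both curves at the floor price 298 gives Qd = 2321, Qs = 2872.
Surplus = Qs - Qd = 2872 - 2321 = 551.

Surplus = 551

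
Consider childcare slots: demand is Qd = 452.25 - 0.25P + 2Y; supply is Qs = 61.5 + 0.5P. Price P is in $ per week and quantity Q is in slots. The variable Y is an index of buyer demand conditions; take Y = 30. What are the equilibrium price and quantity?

With Y = 30, demand is Qd = 512.25 - 0.25P.
The market clears where 512.25 - 0.25P = 61.5 + 0.5P. Rearranging, 0.75P = 450.75, hence P* = 601.
Then Q* = 512.25 - 0.25(601) = 362.

P* = 601, Q* = 362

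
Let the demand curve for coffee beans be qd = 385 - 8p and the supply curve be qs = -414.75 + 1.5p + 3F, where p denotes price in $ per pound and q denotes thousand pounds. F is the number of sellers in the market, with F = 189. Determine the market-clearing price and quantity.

p* = 24.5, q* = 189

With F = 189, supply is qs = 152.25 + 1.5p.
Set qd = qs: 385 - 8p = 152.25 + 1.5p, so 232.75 = 9.5p and p* = 24.5.
Substitute back: q* = 385 - 8(24.5) = 189.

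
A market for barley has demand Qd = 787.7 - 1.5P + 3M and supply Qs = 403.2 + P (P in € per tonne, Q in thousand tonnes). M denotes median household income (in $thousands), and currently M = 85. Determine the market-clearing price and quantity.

P* = 255.8, Q* = 659

With M = 85, demand is Qd = 1042.7 - 1.5P.
Equating demand and supply, 1042.7 - 1.5P = 403.2 + P gives 2.5P = 639.5, so P* = 255.8.
From the demand curve, Q* = 1042.7 - 1.5(255.8) = 659.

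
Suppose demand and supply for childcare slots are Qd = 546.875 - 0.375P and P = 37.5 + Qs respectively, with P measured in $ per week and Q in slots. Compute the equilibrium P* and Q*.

P* = 425, Q* = 387.5

Inverting to quantity form: Qs = -37.5 + P.
Equating demand and supply, 546.875 - 0.375P = -37.5 + P gives 1.375P = 584.375, so P* = 425.
From the demand curve, Q* = 546.875 - 0.375(425) = 387.5.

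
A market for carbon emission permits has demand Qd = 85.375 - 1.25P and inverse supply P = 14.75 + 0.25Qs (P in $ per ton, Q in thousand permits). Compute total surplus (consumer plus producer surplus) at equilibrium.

Inverting to quantity form: Qs = -59 + 4P.
Equating demand and supply, 85.375 - 1.25P = -59 + 4P gives 5.25P = 144.375, so P* = 27.5.
Then Q* = 85.375 - 1.25(27.5) = 51.
Demand choke price = 68.3; supply choke price = 14.75. CS = ½(68.3 - 27.5)(51) = 1040.4; PS = ½(27.5 - 14.75)(51) = 325.125. Total surplus = 1365.525.

Total surplus = 1365.525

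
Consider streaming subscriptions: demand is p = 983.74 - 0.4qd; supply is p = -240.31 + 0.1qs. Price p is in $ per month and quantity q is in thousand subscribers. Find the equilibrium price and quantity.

p* = 4.5, q* = 2448.1

Rewriting in direct form: qd = 2459.35 - 2.5p and qs = 2403.1 + 10p.
The market clears where 2459.35 - 2.5p = 2403.1 + 10p. Rearranging, 12.5p = 56.25, hence p* = 4.5.
From the demand curve, q* = 2459.35 - 2.5(4.5) = 2448.1.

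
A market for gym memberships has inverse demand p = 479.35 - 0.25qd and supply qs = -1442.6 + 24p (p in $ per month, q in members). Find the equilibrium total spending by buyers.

Total spending by buyers = 172488

Inverting to quantity form: qd = 1917.4 - 4p.
At equilibrium qd = qs, so 1917.4 - 4p = -1442.6 + 24p; collecting terms, 3360 = 28p and p* = 120.
Plugging p* into demand: q* = 1917.4 - 4(120) = 1437.4.
Total spending by buyers = p* × q* = 120 × 1437.4 = 172488.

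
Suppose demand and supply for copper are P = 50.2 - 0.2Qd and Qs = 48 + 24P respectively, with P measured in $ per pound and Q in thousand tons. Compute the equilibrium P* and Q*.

P* = 7, Q* = 216

In direct form, Qd = 251 - 5P.
Equating demand and supply, 251 - 5P = 48 + 24P gives 29P = 203, so P* = 7.
Then Q* = 251 - 5(7) = 216.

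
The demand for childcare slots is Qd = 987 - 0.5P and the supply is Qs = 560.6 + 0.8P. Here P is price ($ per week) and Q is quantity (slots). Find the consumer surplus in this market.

Consumer surplus = 677329

Set Qd = Qs: 987 - 0.5P = 560.6 + 0.8P, so 426.4 = 1.3P and P* = 328.
Plugging P* into demand: Q* = 987 - 0.5(328) = 823.
Demand choke price (Qd = 0): P = 987/0.5 = 1974. Consumer surplus = ½ × (1974 - 328) × 823 = 677329.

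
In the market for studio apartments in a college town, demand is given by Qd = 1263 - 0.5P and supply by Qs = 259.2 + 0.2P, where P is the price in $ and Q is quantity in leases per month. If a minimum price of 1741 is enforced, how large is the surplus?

Surplus = 214.9

Evaluating both curves at the floor price 1741 gives Qd = 392.5, Qs = 607.4.
Surplus = Qs - Qd = 607.4 - 392.5 = 214.9.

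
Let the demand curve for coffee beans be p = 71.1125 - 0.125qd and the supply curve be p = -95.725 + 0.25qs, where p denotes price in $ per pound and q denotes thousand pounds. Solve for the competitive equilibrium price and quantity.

Solving each curve for q: qd = 568.9 - 8p and qs = 382.9 + 4p.
Equating demand and supply, 568.9 - 8p = 382.9 + 4p gives 12p = 186, so p* = 15.5.
From the demand curve, q* = 568.9 - 8(15.5) = 444.9.

p* = 15.5, q* = 444.9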